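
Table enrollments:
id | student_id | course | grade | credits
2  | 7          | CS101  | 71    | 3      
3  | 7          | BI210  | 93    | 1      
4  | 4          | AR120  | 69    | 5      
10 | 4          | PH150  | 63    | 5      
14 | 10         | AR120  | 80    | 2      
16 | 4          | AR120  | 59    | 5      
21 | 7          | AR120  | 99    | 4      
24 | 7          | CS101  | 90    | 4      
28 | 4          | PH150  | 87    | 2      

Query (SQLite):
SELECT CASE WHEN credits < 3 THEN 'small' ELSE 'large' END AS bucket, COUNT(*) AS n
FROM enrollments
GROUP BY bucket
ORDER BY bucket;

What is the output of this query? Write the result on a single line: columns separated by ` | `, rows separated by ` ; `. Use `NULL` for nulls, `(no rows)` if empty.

large | 6 ; small | 3

Bucket rows by credits < 3 → 'small' else 'large'; count each bucket.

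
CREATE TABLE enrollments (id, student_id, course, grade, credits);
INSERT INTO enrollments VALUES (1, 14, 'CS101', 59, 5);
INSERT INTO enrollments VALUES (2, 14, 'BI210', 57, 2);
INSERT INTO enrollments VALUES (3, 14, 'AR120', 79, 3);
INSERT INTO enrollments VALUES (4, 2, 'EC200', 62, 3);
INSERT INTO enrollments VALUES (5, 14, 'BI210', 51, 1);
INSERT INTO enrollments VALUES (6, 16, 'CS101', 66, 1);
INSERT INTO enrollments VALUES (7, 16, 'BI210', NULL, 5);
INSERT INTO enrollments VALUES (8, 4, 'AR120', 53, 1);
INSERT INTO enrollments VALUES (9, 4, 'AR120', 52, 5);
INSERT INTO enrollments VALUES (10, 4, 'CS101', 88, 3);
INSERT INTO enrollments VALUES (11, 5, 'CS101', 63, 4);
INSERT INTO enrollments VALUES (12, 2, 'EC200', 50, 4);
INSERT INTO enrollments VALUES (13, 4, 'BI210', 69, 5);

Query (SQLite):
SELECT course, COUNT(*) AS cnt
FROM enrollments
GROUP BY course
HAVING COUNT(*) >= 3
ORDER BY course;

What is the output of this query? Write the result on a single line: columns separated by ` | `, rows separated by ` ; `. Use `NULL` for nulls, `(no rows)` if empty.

Partition enrollments by course; compute COUNT(*) within each group.
HAVING: keep groups with count ≥ 3.
  AR120: ids {3, 8, 9} → COUNT(*)=3
  BI210: ids {2, 5, 7, 13} → COUNT(*)=4
  CS101: ids {1, 6, 10, 11} → COUNT(*)=4
  EC200: ids {4, 12} → COUNT(*)=2

AR120 | 3 ; BI210 | 4 ; CS101 | 4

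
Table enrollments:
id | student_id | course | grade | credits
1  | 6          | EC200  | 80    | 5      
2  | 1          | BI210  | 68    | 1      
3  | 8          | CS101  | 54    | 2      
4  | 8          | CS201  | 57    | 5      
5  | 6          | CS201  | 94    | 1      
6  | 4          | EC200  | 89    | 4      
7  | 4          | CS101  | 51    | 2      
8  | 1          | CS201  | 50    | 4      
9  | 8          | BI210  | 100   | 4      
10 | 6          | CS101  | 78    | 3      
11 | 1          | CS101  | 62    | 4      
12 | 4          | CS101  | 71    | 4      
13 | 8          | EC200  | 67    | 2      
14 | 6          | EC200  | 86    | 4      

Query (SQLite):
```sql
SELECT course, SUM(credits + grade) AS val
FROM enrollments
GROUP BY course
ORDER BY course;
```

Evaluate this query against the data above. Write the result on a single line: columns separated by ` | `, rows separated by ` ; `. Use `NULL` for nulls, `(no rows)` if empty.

For each row compute credits + grade.
Group by course; take SUM of the expression per group.
  BI210: ids {2, 9} → SUM(credits + grade)=173
  CS101: ids {3, 7, 10, 11, 12} → SUM(credits + grade)=331
  CS201: ids {4, 5, 8} → SUM(credits + grade)=211
  EC200: ids {1, 6, 13, 14} → SUM(credits + grade)=337

BI210 | 173 ; CS101 | 331 ; CS201 | 211 ; EC200 | 337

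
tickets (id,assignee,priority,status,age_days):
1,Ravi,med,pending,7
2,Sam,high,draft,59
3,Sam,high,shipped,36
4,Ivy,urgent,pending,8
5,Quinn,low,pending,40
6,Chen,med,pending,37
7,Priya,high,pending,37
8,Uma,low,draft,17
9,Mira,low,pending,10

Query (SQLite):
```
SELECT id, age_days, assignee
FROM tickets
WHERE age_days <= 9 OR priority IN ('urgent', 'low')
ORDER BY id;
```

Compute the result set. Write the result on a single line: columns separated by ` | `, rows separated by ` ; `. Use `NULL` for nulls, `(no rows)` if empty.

1 | 7 | Ravi ; 4 | 8 | Ivy ; 5 | 40 | Quinn ; 8 | 17 | Uma ; 9 | 10 | Mira

age_days <= 9: ids {1, 4}
priority IN ('urgent', 'low'): ids {4, 5, 8, 9}
Combine with OR.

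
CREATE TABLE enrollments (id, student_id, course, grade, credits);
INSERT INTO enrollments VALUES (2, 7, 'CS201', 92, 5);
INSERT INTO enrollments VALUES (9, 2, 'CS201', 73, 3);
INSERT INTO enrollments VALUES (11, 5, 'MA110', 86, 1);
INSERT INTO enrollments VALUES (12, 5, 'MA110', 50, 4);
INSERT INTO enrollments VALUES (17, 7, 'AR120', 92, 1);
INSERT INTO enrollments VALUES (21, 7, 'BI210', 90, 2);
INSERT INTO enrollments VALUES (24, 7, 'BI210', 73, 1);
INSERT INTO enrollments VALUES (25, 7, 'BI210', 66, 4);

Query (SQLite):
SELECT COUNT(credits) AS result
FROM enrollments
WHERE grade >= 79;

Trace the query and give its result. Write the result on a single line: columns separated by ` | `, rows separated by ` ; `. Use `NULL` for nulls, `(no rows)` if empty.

4

Rows where grade >= 79 → credits values: [5, 1, 1, 2].
COUNT(credits) counts non-NULL values → 4.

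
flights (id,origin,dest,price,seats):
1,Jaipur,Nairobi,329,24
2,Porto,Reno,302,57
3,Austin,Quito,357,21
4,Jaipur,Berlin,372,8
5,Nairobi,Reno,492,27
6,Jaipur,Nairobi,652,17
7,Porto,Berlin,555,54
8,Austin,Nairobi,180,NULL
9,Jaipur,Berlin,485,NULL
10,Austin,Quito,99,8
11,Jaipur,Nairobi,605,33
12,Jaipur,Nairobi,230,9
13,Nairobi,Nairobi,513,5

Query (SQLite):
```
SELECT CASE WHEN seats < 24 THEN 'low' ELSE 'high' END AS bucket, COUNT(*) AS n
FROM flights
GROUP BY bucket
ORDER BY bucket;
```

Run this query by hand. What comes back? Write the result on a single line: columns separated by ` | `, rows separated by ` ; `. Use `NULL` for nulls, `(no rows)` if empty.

high | 7 ; low | 6

Bucket rows by seats < 24 → 'low' else 'high'; count each bucket.
NULL < 24 is unknown, so NULL seats falls into ELSE → 'high'.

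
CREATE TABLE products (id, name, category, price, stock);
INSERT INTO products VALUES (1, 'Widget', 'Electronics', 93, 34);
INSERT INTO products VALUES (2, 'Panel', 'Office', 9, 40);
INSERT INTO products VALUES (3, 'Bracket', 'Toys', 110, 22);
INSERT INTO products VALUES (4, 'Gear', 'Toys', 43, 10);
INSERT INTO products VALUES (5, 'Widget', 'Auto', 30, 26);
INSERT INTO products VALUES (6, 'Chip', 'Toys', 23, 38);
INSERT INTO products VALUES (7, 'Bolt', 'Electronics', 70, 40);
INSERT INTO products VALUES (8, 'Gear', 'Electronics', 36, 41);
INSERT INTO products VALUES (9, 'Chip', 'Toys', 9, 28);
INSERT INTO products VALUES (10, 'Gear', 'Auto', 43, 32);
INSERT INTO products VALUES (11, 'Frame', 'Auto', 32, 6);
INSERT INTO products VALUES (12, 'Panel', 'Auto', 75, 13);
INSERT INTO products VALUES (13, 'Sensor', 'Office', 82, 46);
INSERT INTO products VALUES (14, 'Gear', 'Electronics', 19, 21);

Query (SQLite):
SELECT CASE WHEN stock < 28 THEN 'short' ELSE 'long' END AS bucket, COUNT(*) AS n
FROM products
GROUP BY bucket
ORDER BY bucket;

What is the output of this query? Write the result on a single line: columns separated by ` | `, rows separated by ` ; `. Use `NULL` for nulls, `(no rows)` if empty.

long | 8 ; short | 6

Bucket rows by stock < 28 → 'short' else 'long'; count each bucket.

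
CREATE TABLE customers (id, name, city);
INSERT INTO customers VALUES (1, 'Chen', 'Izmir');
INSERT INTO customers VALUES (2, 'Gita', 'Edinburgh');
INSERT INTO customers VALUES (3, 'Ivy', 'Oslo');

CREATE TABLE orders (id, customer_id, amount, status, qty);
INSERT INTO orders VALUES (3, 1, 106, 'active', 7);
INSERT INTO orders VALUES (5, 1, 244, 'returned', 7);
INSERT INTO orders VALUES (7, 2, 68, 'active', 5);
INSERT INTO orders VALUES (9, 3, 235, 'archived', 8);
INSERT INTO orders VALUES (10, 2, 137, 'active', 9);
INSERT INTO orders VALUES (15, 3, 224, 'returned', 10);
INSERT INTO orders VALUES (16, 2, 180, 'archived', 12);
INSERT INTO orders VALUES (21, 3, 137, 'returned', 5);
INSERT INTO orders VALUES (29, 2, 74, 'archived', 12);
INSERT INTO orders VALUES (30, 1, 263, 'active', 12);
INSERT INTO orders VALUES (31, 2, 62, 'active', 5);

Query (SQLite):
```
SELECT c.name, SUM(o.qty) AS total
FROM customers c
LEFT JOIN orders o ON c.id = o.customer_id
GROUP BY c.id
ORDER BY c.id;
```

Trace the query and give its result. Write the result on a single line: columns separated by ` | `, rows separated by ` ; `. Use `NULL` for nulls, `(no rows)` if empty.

LEFT JOIN keeps every customers row; unmatched ones get NULL for orders columns.
Group by customers.id and compute SUM(o.qty). SUM over an all-NULL group is NULL.
  1: ids {3, 5, 30} → SUM(o.qty)=26
  2: ids {7, 10, 16, 29, 31} → SUM(o.qty)=43
  3: ids {9, 15, 21} → SUM(o.qty)=23

Chen | 26 ; Gita | 43 ; Ivy | 23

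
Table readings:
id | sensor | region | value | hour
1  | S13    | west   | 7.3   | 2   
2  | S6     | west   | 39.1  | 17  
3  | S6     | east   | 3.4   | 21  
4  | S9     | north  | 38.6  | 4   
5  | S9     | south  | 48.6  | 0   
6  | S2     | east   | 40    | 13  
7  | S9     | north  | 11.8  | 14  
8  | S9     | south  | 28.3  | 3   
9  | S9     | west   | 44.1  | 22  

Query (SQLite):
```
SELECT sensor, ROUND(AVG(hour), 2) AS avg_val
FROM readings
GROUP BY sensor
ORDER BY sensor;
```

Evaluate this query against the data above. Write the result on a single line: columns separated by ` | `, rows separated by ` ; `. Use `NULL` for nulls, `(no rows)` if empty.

Partition readings by sensor; compute ROUND(AVG(hour), 2) within each group.
  S13: ids {1} → ROUND(AVG(hour), 2)=2
  S2: ids {6} → ROUND(AVG(hour), 2)=13
  S6: ids {2, 3} → ROUND(AVG(hour), 2)=19
  S9: ids {4, 5, 7, 8, 9} → ROUND(AVG(hour), 2)=8.6

S13 | 2 ; S2 | 13 ; S6 | 19 ; S9 | 8.6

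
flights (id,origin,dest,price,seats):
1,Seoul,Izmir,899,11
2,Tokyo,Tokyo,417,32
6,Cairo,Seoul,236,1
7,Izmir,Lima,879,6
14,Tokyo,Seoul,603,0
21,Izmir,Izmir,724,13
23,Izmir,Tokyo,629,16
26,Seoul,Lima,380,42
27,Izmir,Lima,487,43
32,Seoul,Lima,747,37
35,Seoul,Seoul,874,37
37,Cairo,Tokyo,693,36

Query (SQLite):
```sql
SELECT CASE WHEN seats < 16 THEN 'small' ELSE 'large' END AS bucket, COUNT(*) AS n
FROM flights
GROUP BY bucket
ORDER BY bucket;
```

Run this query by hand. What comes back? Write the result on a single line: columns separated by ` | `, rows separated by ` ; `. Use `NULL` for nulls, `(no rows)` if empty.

large | 7 ; small | 5

Bucket rows by seats < 16 → 'small' else 'large'; count each bucket.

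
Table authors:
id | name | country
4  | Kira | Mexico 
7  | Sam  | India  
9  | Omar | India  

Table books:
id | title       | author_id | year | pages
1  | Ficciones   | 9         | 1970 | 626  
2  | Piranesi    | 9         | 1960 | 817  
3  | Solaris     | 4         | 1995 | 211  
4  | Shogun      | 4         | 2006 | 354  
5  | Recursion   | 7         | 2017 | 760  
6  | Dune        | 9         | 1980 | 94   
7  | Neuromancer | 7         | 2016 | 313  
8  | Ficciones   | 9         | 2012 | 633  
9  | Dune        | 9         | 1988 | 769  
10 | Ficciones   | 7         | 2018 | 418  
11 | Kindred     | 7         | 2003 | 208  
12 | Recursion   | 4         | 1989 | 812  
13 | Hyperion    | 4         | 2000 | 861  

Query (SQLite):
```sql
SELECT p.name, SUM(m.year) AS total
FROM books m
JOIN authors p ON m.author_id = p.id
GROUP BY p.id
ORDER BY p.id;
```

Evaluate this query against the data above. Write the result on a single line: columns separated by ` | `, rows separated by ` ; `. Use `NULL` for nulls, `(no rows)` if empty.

Join each books row to its authors via author_id.
Group joined rows by authors.id; compute SUM(m.year) per group.
  4: ids {3, 4, 12, 13} → SUM(m.year)=7990
  7: ids {5, 7, 10, 11} → SUM(m.year)=8054
  9: ids {1, 2, 6, 8, 9} → SUM(m.year)=9910

Kira | 7990 ; Sam | 8054 ; Omar | 9910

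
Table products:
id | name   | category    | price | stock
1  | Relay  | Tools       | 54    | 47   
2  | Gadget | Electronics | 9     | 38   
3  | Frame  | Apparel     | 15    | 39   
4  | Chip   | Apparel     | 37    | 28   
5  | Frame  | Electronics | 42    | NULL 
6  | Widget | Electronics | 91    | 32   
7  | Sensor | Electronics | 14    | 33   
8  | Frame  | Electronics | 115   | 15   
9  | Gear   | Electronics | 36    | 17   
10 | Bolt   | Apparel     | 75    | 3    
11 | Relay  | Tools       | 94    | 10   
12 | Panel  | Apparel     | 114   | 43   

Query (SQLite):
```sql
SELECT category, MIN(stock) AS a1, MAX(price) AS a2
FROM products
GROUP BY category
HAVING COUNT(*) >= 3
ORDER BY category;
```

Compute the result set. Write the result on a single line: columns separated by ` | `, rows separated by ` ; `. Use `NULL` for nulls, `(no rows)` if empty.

Apparel | 3 | 114 ; Electronics | 15 | 115

Group products by category.
Per group compute: MIN(stock), MAX(price).
HAVING: drop groups with fewer than 3 rows.
  Apparel: ids {3, 4, 10, 12} → MIN(stock)=3, MAX(price)=114
  Electronics: ids {2, 5, 6, 7, 8, 9} → MIN(stock)=15, MAX(price)=115
  Tools: ids {1, 11} → MIN(stock)=10, MAX(price)=94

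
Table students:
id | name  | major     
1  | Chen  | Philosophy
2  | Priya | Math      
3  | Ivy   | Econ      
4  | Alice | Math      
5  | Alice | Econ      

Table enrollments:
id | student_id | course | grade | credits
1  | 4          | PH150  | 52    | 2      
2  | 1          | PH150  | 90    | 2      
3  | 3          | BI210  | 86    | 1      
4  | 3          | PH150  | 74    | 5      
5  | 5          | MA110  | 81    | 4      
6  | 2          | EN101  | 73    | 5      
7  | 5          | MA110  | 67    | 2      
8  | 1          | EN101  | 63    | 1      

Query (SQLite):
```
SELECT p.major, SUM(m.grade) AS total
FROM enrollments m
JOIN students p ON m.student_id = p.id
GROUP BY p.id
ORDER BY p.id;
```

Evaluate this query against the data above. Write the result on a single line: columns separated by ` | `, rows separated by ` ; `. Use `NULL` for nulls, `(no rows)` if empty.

Philosophy | 153 ; Math | 73 ; Econ | 160 ; Math | 52 ; Econ | 148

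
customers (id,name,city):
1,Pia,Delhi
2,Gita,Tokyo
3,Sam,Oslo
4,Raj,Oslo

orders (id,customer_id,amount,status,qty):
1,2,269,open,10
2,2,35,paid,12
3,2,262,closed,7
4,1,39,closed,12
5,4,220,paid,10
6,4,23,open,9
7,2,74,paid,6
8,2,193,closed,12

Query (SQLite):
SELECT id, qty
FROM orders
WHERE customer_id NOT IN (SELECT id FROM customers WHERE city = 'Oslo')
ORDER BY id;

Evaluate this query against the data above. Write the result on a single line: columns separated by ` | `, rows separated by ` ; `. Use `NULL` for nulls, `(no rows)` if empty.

Inner query: customers.id where city = 'Oslo'.
Outer: keep orders rows whose customer_id is not in that set.
Inner query → {3, 4}

1 | 10 ; 2 | 12 ; 3 | 7 ; 4 | 12 ; 7 | 6 ; 8 | 12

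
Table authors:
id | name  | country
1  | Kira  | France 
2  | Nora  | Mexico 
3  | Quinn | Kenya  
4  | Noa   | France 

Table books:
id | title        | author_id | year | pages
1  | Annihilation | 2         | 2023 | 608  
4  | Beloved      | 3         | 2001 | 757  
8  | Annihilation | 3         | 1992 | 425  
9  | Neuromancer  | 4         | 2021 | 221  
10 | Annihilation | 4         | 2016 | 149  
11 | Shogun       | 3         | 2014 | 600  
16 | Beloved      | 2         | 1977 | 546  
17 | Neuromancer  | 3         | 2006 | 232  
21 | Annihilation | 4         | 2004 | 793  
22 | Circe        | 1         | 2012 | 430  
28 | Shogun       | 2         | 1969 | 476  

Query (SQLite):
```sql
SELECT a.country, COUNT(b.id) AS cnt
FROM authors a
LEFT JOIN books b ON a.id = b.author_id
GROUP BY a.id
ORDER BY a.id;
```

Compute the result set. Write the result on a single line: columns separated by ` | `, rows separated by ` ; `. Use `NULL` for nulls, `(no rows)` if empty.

LEFT JOIN keeps every authors row; unmatched ones get NULL for books columns.
Group by authors.id and compute COUNT(b.id). COUNT(col) of an all-NULL group is 0.
  1: ids {22} → COUNT(b.id)=1
  2: ids {1, 16, 28} → COUNT(b.id)=3
  3: ids {4, 8, 11, 17} → COUNT(b.id)=4
  4: ids {9, 10, 21} → COUNT(b.id)=3

France | 1 ; Mexico | 3 ; Kenya | 4 ; France | 3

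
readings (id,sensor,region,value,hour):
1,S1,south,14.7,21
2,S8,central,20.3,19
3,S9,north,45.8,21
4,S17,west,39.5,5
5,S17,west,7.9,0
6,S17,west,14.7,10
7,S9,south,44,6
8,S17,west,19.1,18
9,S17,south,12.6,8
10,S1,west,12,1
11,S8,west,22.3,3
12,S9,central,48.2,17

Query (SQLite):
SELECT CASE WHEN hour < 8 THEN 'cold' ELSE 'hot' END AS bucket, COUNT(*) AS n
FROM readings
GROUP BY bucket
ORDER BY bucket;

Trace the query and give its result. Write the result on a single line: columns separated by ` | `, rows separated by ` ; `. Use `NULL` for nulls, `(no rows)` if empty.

cold | 5 ; hot | 7

Bucket rows by hour < 8 → 'cold' else 'hot'; count each bucket.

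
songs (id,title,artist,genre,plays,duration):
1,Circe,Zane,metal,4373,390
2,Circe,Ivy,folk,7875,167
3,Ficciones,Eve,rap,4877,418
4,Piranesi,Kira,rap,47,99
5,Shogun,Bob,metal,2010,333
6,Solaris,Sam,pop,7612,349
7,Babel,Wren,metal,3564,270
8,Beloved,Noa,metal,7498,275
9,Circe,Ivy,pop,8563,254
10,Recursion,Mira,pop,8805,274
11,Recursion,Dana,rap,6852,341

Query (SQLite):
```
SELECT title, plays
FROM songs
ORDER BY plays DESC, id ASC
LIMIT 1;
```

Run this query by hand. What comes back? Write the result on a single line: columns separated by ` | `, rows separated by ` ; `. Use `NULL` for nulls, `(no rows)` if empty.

Recursion | 8805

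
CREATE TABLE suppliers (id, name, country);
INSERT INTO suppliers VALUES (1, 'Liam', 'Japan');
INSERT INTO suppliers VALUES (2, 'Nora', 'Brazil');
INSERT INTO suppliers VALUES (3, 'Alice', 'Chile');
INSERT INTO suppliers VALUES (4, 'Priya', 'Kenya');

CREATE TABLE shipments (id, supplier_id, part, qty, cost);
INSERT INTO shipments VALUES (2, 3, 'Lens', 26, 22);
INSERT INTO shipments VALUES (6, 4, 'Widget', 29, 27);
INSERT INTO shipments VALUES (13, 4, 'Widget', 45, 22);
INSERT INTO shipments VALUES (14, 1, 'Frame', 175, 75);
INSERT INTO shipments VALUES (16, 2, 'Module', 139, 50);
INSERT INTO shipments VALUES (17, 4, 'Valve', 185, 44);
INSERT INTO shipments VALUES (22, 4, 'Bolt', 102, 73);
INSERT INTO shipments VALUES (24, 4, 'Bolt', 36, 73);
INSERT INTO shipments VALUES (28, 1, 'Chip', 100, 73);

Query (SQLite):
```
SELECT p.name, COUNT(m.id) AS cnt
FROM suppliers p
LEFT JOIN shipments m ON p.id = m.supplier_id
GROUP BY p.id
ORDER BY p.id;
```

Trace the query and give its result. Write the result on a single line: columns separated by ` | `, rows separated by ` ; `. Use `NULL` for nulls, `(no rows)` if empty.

LEFT JOIN keeps every suppliers row; unmatched ones get NULL for shipments columns.
Group by suppliers.id and compute COUNT(m.id). COUNT(col) of an all-NULL group is 0.
  1: ids {14, 28} → COUNT(m.id)=2
  2: ids {16} → COUNT(m.id)=1
  3: ids {2} → COUNT(m.id)=1
  4: ids {6, 13, 17, 22, 24} → COUNT(m.id)=5

Liam | 2 ; Nora | 1 ; Alice | 1 ; Priya | 5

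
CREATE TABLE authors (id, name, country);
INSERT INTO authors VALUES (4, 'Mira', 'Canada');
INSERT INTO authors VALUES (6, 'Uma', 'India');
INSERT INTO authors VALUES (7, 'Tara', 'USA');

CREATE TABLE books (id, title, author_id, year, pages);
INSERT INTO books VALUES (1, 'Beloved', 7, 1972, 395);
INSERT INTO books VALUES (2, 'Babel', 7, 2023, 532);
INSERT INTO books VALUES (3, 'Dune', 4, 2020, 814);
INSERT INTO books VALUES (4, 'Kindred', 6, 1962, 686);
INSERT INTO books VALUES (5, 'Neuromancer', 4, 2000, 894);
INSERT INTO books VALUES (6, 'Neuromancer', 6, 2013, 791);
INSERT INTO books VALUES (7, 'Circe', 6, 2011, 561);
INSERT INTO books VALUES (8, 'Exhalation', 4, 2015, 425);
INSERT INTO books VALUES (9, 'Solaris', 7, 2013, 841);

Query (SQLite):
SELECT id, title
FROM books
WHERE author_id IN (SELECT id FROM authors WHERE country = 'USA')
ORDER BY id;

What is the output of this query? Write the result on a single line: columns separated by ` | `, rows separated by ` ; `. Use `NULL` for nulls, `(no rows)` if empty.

1 | Beloved ; 2 | Babel ; 9 | Solaris

Inner query: authors.id where country = 'USA'.
Outer: keep books rows whose author_id is in that set.
Inner query → {7}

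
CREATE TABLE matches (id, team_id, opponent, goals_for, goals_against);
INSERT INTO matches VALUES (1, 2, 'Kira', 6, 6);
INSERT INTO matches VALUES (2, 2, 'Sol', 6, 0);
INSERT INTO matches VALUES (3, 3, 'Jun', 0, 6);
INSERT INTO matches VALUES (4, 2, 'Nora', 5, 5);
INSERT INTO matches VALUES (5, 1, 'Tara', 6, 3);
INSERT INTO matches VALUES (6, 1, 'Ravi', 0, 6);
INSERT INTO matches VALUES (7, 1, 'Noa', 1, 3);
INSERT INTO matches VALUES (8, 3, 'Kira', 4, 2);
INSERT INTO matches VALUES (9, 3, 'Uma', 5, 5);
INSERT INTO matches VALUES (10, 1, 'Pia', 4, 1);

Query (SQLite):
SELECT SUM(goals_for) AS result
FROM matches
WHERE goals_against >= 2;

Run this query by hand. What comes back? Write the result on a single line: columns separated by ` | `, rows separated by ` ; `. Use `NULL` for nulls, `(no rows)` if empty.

27

Rows where goals_against >= 2 → goals_for values: [6, 0, 5, 6, 0, 1, 4, 5].
SUM of non-NULL values = 27.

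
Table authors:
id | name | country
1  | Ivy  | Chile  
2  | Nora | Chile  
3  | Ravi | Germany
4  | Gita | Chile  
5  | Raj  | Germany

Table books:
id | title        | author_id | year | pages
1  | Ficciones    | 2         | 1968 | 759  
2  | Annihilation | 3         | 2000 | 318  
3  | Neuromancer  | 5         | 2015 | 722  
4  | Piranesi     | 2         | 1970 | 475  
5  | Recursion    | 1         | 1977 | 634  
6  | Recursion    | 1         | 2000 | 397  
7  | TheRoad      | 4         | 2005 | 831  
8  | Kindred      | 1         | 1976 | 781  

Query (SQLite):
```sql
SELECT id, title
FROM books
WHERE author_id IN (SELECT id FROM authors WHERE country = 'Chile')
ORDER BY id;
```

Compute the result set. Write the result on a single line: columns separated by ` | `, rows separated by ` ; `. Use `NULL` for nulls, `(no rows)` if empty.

1 | Ficciones ; 4 | Piranesi ; 5 | Recursion ; 6 | Recursion ; 7 | TheRoad ; 8 | Kindred

Inner query: authors.id where country = 'Chile'.
Outer: keep books rows whose author_id is in that set.
Inner query → {1, 2, 4}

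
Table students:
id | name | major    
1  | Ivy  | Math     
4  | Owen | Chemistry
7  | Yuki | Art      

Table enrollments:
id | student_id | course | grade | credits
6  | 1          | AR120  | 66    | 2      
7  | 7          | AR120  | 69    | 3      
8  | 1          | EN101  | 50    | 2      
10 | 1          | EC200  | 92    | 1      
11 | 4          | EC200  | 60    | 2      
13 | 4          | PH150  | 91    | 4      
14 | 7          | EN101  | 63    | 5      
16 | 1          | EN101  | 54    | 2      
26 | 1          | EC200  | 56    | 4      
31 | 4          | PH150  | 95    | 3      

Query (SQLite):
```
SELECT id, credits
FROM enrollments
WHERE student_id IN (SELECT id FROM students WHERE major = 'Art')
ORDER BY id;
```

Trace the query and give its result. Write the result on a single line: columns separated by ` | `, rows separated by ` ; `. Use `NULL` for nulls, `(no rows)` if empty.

Inner query: students.id where major = 'Art'.
Outer: keep enrollments rows whose student_id is in that set.
Inner query → {7}

7 | 3 ; 14 | 5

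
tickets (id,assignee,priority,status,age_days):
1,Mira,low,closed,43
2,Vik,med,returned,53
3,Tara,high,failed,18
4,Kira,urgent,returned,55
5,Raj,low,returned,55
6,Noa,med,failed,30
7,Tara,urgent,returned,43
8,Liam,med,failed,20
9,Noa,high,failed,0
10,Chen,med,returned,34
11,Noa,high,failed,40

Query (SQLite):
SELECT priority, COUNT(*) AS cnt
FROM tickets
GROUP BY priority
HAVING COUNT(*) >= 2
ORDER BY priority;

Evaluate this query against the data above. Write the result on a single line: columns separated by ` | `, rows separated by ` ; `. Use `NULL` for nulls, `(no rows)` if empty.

Partition tickets by priority; compute COUNT(*) within each group.
HAVING: keep groups with count ≥ 2.
  high: ids {3, 9, 11} → COUNT(*)=3
  low: ids {1, 5} → COUNT(*)=2
  med: ids {2, 6, 8, 10} → COUNT(*)=4
  urgent: ids {4, 7} → COUNT(*)=2

high | 3 ; low | 2 ; med | 4 ; urgent | 2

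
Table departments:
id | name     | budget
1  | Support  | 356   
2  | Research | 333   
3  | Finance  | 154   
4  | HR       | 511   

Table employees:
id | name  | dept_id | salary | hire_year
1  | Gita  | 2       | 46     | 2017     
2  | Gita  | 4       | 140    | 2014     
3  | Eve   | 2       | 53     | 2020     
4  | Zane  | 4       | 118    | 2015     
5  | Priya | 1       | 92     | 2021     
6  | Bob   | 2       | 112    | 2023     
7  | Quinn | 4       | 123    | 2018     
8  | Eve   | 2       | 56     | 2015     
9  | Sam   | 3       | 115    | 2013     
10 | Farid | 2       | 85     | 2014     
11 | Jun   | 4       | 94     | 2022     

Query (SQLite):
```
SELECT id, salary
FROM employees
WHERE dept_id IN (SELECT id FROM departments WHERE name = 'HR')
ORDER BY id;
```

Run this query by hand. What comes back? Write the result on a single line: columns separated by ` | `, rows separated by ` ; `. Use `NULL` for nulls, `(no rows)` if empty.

2 | 140 ; 4 | 118 ; 7 | 123 ; 11 | 94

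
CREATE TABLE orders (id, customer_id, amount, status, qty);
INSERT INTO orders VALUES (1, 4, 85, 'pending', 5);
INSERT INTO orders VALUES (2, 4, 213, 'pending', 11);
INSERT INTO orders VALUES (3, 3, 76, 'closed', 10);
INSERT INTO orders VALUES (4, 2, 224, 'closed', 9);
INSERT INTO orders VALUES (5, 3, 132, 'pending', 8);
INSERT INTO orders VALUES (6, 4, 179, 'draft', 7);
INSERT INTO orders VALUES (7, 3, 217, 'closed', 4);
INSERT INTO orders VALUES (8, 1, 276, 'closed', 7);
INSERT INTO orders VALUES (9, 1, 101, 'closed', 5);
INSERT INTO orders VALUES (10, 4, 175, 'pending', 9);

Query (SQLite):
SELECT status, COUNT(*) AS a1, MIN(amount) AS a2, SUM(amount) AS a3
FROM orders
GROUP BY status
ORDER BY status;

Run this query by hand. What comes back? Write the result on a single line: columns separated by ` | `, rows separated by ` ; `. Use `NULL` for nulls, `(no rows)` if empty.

Group orders by status.
Per group compute: COUNT(*), MIN(amount), SUM(amount).
  closed: ids {3, 4, 7, 8, 9} → COUNT(*)=5, MIN(amount)=76, SUM(amount)=894
  draft: ids {6} → COUNT(*)=1, MIN(amount)=179, SUM(amount)=179
  pending: ids {1, 2, 5, 10} → COUNT(*)=4, MIN(amount)=85, SUM(amount)=605

closed | 5 | 76 | 894 ; draft | 1 | 179 | 179 ; pending | 4 | 85 | 605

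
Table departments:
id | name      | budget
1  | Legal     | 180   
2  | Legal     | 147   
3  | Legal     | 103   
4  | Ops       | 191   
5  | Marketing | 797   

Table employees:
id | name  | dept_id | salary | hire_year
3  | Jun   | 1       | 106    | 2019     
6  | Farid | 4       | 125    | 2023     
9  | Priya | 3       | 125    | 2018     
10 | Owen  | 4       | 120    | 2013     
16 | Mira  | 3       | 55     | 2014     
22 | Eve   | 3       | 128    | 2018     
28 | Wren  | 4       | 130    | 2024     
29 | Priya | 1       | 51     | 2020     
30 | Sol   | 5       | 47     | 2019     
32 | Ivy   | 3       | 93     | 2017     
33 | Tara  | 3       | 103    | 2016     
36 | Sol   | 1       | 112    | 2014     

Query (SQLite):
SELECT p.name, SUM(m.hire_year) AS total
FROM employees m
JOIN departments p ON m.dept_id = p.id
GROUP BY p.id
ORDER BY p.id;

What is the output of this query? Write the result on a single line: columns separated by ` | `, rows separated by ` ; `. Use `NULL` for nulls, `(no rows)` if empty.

Legal | 6053 ; Legal | 10083 ; Ops | 6060 ; Marketing | 2019

Join each employees row to its departments via dept_id.
Group joined rows by departments.id; compute SUM(m.hire_year) per group.
  1: ids {3, 29, 36} → SUM(m.hire_year)=6053
  3: ids {9, 16, 22, 32, 33} → SUM(m.hire_year)=10083
  4: ids {6, 10, 28} → SUM(m.hire_year)=6060
  5: ids {30} → SUM(m.hire_year)=2019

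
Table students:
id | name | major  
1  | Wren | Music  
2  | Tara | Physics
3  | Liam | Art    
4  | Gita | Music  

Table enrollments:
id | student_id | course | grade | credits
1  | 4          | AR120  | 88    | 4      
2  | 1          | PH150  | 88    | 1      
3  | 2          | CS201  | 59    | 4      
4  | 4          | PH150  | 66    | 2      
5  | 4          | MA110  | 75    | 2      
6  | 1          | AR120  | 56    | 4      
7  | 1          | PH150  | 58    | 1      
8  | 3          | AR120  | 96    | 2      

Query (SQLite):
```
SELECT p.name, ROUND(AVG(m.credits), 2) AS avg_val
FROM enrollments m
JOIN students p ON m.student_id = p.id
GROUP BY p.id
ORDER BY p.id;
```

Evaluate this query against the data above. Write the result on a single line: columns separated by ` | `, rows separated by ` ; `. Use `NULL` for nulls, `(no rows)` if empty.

Join each enrollments row to its students via student_id.
Group joined rows by students.id; compute ROUND(AVG(m.credits), 2) per group.
  1: ids {2, 6, 7} → ROUND(AVG(m.credits), 2)=2
  2: ids {3} → ROUND(AVG(m.credits), 2)=4
  3: ids {8} → ROUND(AVG(m.credits), 2)=2
  4: ids {1, 4, 5} → ROUND(AVG(m.credits), 2)=2.67

Wren | 2 ; Tara | 4 ; Liam | 2 ; Gita | 2.67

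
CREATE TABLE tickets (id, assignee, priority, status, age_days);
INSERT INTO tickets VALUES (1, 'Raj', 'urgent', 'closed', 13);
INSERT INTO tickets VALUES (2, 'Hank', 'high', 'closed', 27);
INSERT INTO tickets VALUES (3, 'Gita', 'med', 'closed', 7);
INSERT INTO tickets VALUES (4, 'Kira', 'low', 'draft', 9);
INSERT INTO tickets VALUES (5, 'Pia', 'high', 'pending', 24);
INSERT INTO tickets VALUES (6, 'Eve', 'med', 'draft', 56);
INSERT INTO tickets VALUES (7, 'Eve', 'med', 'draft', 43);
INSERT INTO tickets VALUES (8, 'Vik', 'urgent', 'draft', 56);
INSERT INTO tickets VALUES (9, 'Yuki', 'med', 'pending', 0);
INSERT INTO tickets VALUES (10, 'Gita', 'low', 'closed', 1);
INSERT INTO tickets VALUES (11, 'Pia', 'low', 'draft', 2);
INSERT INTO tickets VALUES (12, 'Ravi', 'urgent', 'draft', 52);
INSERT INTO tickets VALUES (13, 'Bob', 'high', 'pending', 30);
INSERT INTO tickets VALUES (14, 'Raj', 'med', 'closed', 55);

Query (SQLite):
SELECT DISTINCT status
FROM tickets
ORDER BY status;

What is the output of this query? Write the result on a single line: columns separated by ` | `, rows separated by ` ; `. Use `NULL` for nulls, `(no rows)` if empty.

Collect distinct status values from tickets.

closed ; draft ; pending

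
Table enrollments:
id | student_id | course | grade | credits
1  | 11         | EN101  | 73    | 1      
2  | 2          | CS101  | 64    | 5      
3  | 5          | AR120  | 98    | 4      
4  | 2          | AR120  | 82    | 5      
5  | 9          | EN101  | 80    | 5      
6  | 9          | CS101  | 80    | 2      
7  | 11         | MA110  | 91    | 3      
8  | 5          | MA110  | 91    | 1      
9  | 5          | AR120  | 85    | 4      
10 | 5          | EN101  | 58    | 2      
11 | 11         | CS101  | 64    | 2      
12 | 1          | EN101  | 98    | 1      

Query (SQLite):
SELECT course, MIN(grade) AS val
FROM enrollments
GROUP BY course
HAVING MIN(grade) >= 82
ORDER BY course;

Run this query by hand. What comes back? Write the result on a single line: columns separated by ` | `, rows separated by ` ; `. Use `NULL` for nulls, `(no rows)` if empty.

AR120 | 82 ; MA110 | 91

Partition enrollments by course; compute MIN(grade) within each group.
HAVING: keep groups where MIN(grade) >= 82.
  AR120: ids {3, 4, 9} → MIN(grade)=82
  CS101: ids {2, 6, 11} → MIN(grade)=64
  EN101: ids {1, 5, 10, 12} → MIN(grade)=58
  MA110: ids {7, 8} → MIN(grade)=91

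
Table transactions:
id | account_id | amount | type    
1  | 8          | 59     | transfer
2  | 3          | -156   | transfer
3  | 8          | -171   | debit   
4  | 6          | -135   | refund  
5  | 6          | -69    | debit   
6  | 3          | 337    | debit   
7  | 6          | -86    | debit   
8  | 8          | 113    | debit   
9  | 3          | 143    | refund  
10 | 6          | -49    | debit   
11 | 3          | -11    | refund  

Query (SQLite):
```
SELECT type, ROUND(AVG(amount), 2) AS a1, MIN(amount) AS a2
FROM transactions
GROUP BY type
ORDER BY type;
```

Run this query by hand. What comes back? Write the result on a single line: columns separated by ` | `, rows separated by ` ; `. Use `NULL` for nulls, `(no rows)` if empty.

debit | 12.5 | -171 ; refund | -1 | -135 ; transfer | -48.5 | -156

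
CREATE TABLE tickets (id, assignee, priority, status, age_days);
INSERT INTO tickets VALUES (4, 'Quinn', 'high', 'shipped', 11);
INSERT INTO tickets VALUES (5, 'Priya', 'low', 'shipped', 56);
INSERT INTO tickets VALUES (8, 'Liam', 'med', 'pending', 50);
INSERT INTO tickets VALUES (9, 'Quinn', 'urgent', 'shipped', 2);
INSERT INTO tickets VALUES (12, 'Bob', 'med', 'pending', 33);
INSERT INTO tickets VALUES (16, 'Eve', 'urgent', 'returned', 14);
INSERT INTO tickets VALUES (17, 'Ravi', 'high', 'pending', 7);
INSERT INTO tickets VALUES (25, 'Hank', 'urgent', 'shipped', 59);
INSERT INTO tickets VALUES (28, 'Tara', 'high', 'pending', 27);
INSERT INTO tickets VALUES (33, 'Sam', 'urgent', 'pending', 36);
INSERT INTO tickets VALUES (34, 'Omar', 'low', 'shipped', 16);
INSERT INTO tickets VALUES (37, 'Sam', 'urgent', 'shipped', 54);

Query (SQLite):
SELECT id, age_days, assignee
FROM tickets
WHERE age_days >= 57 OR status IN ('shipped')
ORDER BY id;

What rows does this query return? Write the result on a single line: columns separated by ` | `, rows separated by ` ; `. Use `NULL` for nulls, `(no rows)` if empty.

age_days >= 57: ids {25}
status IN ('shipped'): ids {4, 5, 9, 25, 34, 37}
Combine with OR.

4 | 11 | Quinn ; 5 | 56 | Priya ; 9 | 2 | Quinn ; 25 | 59 | Hank ; 34 | 16 | Omar ; 37 | 54 | Sam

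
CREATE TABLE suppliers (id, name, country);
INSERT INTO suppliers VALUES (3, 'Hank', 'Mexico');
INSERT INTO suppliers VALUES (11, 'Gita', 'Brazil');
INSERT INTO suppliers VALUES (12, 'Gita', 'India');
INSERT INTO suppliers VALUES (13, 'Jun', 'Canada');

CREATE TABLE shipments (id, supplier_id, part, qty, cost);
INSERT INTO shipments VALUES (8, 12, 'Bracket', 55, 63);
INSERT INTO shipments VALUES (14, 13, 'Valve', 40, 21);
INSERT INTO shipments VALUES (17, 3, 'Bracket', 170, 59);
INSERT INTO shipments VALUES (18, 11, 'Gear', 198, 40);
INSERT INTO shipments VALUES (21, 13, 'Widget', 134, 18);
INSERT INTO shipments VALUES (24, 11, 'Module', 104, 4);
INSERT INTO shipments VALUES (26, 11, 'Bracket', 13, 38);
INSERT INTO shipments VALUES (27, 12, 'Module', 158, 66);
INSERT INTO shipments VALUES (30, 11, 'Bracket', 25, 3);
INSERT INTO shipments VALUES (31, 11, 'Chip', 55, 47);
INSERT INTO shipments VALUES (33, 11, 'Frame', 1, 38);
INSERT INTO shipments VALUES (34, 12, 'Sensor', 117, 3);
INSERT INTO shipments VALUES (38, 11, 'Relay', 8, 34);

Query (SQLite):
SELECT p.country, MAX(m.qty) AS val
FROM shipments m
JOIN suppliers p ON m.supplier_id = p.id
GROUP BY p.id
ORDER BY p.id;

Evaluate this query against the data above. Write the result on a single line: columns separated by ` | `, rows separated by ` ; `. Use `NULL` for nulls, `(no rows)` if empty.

Mexico | 170 ; Brazil | 198 ; India | 158 ; Canada | 134

Join each shipments row to its suppliers via supplier_id.
Group joined rows by suppliers.id; compute MAX(m.qty) per group.
  3: ids {17} → MAX(m.qty)=170
  11: ids {18, 24, 26, 30, 31, 33, 38} → MAX(m.qty)=198
  12: ids {8, 27, 34} → MAX(m.qty)=158
  13: ids {14, 21} → MAX(m.qty)=134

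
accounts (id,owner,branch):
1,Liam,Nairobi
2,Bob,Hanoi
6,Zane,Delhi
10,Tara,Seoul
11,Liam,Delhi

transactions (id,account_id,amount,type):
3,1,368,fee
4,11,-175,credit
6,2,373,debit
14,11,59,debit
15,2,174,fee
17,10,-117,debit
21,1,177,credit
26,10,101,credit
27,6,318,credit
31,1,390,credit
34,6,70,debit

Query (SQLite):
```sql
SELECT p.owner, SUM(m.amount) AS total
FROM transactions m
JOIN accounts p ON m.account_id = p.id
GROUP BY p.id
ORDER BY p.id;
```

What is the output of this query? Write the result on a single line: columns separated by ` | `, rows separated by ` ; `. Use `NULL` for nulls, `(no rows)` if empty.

Join each transactions row to its accounts via account_id.
Group joined rows by accounts.id; compute SUM(m.amount) per group.
  1: ids {3, 21, 31} → SUM(m.amount)=935
  2: ids {6, 15} → SUM(m.amount)=547
  6: ids {27, 34} → SUM(m.amount)=388
  10: ids {17, 26} → SUM(m.amount)=-16
  11: ids {4, 14} → SUM(m.amount)=-116

Liam | 935 ; Bob | 547 ; Zane | 388 ; Tara | -16 ; Liam | -116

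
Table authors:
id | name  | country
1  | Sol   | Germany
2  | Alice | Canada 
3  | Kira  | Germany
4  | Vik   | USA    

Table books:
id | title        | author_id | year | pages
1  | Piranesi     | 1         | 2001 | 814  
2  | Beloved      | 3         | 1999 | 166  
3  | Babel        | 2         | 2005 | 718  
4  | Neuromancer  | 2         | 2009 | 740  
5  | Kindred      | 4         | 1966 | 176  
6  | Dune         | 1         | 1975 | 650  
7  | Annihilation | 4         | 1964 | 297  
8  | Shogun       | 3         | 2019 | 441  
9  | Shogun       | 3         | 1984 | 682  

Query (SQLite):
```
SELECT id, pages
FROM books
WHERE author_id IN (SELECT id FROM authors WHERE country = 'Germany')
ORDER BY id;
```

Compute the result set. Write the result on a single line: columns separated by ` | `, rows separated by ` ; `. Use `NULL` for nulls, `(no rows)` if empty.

1 | 814 ; 2 | 166 ; 6 | 650 ; 8 | 441 ; 9 | 682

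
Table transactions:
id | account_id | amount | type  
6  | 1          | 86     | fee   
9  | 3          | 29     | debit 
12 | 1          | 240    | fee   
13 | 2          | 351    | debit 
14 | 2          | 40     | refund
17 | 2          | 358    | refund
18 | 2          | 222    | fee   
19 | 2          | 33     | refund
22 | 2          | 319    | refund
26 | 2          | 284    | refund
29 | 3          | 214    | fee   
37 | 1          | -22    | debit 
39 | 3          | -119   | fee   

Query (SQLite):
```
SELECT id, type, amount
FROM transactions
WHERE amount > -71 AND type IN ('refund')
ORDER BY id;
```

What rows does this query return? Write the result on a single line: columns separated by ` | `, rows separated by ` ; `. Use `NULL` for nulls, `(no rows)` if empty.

14 | refund | 40 ; 17 | refund | 358 ; 19 | refund | 33 ; 22 | refund | 319 ; 26 | refund | 284

amount > -71: ids {6, 9, 12, 13, 14, 17, 18, 19, 22, 26, 29, 37}
type IN ('refund'): ids {14, 17, 19, 22, 26}
Combine with AND.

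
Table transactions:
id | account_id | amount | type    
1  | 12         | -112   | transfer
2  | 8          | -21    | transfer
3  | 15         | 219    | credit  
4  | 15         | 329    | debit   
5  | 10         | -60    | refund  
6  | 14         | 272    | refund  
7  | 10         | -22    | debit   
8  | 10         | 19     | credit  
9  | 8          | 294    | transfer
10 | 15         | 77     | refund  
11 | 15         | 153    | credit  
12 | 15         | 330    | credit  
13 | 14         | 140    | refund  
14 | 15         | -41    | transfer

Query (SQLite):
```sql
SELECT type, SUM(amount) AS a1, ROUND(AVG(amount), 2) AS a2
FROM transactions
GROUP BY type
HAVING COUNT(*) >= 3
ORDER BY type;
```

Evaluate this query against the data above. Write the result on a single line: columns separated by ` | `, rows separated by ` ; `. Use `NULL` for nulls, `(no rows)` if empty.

credit | 721 | 180.25 ; refund | 429 | 107.25 ; transfer | 120 | 30

Group transactions by type.
Per group compute: SUM(amount), ROUND(AVG(amount), 2).
HAVING: drop groups with fewer than 3 rows.
  credit: ids {3, 8, 11, 12} → SUM(amount)=721, ROUND(AVG(amount), 2)=180.25
  debit: ids {4, 7} → SUM(amount)=307, ROUND(AVG(amount), 2)=153.5
  refund: ids {5, 6, 10, 13} → SUM(amount)=429, ROUND(AVG(amount), 2)=107.25
  transfer: ids {1, 2, 9, 14} → SUM(amount)=120, ROUND(AVG(amount), 2)=30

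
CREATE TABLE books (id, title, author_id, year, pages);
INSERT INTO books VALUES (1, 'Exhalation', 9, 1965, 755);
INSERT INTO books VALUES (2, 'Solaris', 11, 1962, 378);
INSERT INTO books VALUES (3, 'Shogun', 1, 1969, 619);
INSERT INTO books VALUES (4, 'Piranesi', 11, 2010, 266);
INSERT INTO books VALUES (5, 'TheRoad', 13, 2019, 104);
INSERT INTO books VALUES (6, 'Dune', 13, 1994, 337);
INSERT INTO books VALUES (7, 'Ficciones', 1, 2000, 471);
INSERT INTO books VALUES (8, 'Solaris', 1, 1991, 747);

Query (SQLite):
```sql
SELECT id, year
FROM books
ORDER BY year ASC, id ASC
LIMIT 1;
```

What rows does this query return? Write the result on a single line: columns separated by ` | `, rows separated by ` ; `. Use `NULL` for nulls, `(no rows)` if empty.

2 | 1962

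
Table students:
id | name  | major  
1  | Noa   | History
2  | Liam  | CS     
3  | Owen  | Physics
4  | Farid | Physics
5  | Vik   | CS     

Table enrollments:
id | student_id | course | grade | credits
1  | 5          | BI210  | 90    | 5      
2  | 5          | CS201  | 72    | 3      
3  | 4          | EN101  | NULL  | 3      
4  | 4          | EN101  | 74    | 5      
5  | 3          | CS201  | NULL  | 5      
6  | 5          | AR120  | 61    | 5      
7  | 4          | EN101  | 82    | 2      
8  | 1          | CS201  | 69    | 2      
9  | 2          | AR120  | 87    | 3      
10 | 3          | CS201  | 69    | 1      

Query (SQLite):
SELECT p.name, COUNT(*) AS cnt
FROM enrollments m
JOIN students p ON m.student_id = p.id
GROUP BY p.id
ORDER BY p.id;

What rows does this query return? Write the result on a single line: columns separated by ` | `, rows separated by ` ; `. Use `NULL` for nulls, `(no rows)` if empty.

Noa | 1 ; Liam | 1 ; Owen | 2 ; Farid | 3 ; Vik | 3

Join each enrollments row to its students via student_id.
Group joined rows by students.id; compute COUNT(*) per group.
  1: ids {8} → COUNT(*)=1
  2: ids {9} → COUNT(*)=1
  3: ids {5, 10} → COUNT(*)=2
  4: ids {3, 4, 7} → COUNT(*)=3
  5: ids {1, 2, 6} → COUNT(*)=3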